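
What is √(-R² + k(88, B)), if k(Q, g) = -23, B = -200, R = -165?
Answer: 4*I*√1703 ≈ 165.07*I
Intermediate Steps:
√(-R² + k(88, B)) = √(-1*(-165)² - 23) = √(-1*27225 - 23) = √(-27225 - 23) = √(-27248) = 4*I*√1703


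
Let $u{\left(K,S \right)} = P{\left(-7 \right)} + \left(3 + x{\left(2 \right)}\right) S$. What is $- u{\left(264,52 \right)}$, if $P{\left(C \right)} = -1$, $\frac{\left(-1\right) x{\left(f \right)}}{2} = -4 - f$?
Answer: $-779$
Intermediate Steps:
$x{\left(f \right)} = 8 + 2 f$ ($x{\left(f \right)} = - 2 \left(-4 - f\right) = 8 + 2 f$)
$u{\left(K,S \right)} = -1 + 15 S$ ($u{\left(K,S \right)} = -1 + \left(3 + \left(8 + 2 \cdot 2\right)\right) S = -1 + \left(3 + \left(8 + 4\right)\right) S = -1 + \left(3 + 12\right) S = -1 + 15 S$)
$- u{\left(264,52 \right)} = - (-1 + 15 \cdot 52) = - (-1 + 780) = \left(-1\right) 779 = -779$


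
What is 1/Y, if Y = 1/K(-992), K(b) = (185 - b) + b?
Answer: 185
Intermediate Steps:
K(b) = 185
Y = 1/185 ≈ 0.0054054
1/Y = 1/(1/185) = 185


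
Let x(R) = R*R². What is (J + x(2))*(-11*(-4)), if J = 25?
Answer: 1452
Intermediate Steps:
x(R) = R³
(J + x(2))*(-11*(-4)) = (25 + 2³)*(-11*(-4)) = (25 + 8)*44 = 33*44 = 1452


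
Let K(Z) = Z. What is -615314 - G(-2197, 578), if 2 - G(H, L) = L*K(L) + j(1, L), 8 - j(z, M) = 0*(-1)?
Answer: -281224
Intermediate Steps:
j(z, M) = 8 (j(z, M) = 8 - 0*(-1) = 8 - 1*0 = 8 + 0 = 8)
G(H, L) = -6 - L² (G(H, L) = 2 - (L*L + 8) = 2 - (L² + 8) = 2 - (8 + L²) = 2 + (-8 - L²) = -6 - L²)
-615314 - G(-2197, 578) = -615314 - (-6 - 1*578²) = -615314 - (-6 - 1*334084) = -615314 - (-6 - 334084) = -615314 - 1*(-334090) = -615314 + 334090 = -281224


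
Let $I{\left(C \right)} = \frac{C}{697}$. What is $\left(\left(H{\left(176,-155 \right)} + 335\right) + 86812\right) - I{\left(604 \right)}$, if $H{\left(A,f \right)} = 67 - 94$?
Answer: $\frac{60722036}{697} \approx 87119.0$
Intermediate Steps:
$I{\left(C \right)} = \frac{C}{697}$ ($I{\left(C \right)} = C \frac{1}{697} = \frac{C}{697}$)
$H{\left(A,f \right)} = -27$
$\left(\left(H{\left(176,-155 \right)} + 335\right) + 86812\right) - I{\left(604 \right)} = \left(\left(-27 + 335\right) + 86812\right) - \frac{1}{697} \cdot 604 = \left(308 + 86812\right) - \frac{604}{697} = 87120 - \frac{604}{697} = \frac{60722036}{697}$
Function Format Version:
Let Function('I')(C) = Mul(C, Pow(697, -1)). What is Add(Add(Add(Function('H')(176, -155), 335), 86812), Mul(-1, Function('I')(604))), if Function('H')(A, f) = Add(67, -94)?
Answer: Rational(60722036, 697) ≈ 87119.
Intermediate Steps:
Function('I')(C) = Mul(Rational(1, 697), C) (Function('I')(C) = Mul(C, Rational(1, 697)) = Mul(Rational(1, 697), C))
Function('H')(A, f) = -27
Add(Add(Add(Function('H')(176, -155), 335), 86812), Mul(-1, Function('I')(604))) = Add(Add(Add(-27, 335), 86812), Mul(-1, Mul(Rational(1, 697), 604))) = Add(Add(308, 86812), Mul(-1, Rational(604, 697))) = Add(87120, Rational(-604, 697)) = Rational(60722036, 697)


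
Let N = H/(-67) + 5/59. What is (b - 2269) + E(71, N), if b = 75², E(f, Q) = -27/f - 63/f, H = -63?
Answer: 238186/71 ≈ 3354.7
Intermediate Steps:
N = 4052/3953 (N = -63/(-67) + 5/59 = -63*(-1/67) + 5*(1/59) = 63/67 + 5/59 = 4052/3953 ≈ 1.0250)
E(f, Q) = -90/f
b = 5625
(b - 2269) + E(71, N) = (5625 - 2269) - 90/71 = 3356 - 90*1/71 = 3356 - 90/71 = 238186/71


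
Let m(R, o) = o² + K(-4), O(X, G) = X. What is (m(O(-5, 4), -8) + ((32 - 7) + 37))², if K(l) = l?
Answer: 14884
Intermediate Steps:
m(R, o) = -4 + o² (m(R, o) = o² - 4 = -4 + o²)
(m(O(-5, 4), -8) + ((32 - 7) + 37))² = ((-4 + (-8)²) + ((32 - 7) + 37))² = ((-4 + 64) + (25 + 37))² = (60 + 62)² = 122² = 14884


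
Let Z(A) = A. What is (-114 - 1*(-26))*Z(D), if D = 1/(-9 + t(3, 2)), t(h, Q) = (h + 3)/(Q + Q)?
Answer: 176/15 ≈ 11.733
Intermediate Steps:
t(h, Q) = (3 + h)/(2*Q) (t(h, Q) = (3 + h)/((2*Q)) = (3 + h)*(1/(2*Q)) = (3 + h)/(2*Q))
D = -2/15 (D = 1/(-9 + (½)*(3 + 3)/2) = 1/(-9 + (½)*(½)*6) = 1/(-9 + 3/2) = 1/(-15/2) = -2/15 ≈ -0.13333)
(-114 - 1*(-26))*Z(D) = (-114 - 1*(-26))*(-2/15) = (-114 + 26)*(-2/15) = -88*(-2/15) = 176/15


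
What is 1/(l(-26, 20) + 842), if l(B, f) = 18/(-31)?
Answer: 31/26084 ≈ 0.0011885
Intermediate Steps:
l(B, f) = -18/31 (l(B, f) = 18*(-1/31) = -18/31)
1/(l(-26, 20) + 842) = 1/(-18/31 + 842) = 1/(26084/31) = 31/26084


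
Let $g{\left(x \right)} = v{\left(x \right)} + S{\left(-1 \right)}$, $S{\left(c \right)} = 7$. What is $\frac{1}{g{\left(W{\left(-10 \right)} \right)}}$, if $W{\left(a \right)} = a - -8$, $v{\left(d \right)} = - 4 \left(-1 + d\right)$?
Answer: $\frac{1}{19} \approx 0.052632$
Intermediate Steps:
$v{\left(d \right)} = 4 - 4 d$
$W{\left(a \right)} = 8 + a$ ($W{\left(a \right)} = a + 8 = 8 + a$)
$g{\left(x \right)} = 11 - 4 x$ ($g{\left(x \right)} = \left(4 - 4 x\right) + 7 = 11 - 4 x$)
$\frac{1}{g{\left(W{\left(-10 \right)} \right)}} = \frac{1}{11 - 4 \left(8 - 10\right)} = \frac{1}{11 - -8} = \frac{1}{11 + 8} = \frac{1}{19}$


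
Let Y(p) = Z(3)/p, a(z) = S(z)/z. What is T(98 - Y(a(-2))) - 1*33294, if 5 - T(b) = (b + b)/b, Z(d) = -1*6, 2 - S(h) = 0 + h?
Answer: -33291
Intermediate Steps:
S(h) = 2 - h (S(h) = 2 - (0 + h) = 2 - h)
a(z) = (2 - z)/z
Z(d) = -6
Y(p) = -6/p
T(b) = 3 (T(b) = 5 - (b + b)/b = 5 - 2*b/b = 5 - 1*2 = 5 - 2 = 3)
T(98 - Y(a(-2))) - 1*33294 = 3 - 1*33294 = 3 - 33294 = -33291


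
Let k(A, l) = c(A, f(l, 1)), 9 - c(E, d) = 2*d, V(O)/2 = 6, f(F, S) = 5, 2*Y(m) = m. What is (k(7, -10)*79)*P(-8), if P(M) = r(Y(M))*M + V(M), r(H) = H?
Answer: -3476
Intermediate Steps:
Y(m) = m/2
V(O) = 12 (V(O) = 2*6 = 12)
c(E, d) = 9 - 2*d
k(A, l) = -1 (k(A, l) = 9 - 2*5 = 9 - 10 = -1)
P(M) = 12 + M²/2 (P(M) = (M/2)*M + 12 = M²/2 + 12 = 12 + M²/2)
(k(7, -10)*79)*P(-8) = (-1*79)*(12 + (½)*(-8)²) = -79*(12 + (½)*64) = -79*(12 + 32) = -79*44 = -3476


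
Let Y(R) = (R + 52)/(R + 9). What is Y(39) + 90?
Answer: 4411/48 ≈ 91.896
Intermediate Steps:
Y(R) = (52 + R)/(9 + R)
Y(39) + 90 = (52 + 39)/(9 + 39) + 90 = 91/48 + 90 = 4411/48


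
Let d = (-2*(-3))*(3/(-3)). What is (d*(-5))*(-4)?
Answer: -120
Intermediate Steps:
d = -6 (d = 6*(3*(-⅓)) = 6*(-1) = -6)
(d*(-5))*(-4) = -6*(-5)*(-4) = 30*(-4) = -120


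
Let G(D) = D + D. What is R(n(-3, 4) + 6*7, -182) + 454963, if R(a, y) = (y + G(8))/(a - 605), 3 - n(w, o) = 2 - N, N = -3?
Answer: 257054261/565 ≈ 4.5496e+5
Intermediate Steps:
G(D) = 2*D
n(w, o) = -2 (n(w, o) = 3 - (2 - 1*(-3)) = 3 - (2 + 3) = 3 - 1*5 = 3 - 5 = -2)
R(a, y) = (16 + y)/(-605 + a) (R(a, y) = (y + 2*8)/(a - 605) = (y + 16)/(-605 + a) = (16 + y)/(-605 + a))
R(n(-3, 4) + 6*7, -182) + 454963 = (16 - 182)/(-605 + (-2 + 6*7)) + 454963 = -166/(-605 + (-2 + 42)) + 454963 = -166/(-605 + 40) + 454963 = -166/(-565) + 454963 = -1/565*(-166) + 454963 = 166/565 + 454963 = 257054261/565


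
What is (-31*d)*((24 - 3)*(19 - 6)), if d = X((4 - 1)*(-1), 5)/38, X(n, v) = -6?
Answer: 25389/19 ≈ 1336.3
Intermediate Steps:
d = -3/19 (d = -6/38 = -6*1/38 = -3/19 ≈ -0.15789)
(-31*d)*((24 - 3)*(19 - 6)) = (-31*(-3/19))*((24 - 3)*(19 - 6)) = 93*(21*13)/19 = (93/19)*273 = 25389/19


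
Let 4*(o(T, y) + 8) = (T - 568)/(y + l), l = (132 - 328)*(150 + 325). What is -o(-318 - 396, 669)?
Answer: 1478255/184862 ≈ 7.9965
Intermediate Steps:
l = -93100 (l = -196*475 = -93100)
o(T, y) = -8 + (-568 + T)/(4*(-93100 + y)) (o(T, y) = -8 + ((T - 568)/(y - 93100))/4 = -8 + ((-568 + T)/(-93100 + y))/4 = -8 + (-568 + T)/(4*(-93100 + y)))
-o(-318 - 396, 669) = -(2978632 + (-318 - 396) - 32*669)/(4*(-93100 + 669)) = -(2978632 - 714 - 21408)/(4*(-92431)) = -(-1)*2956510/(4*92431) = -1*(-1478255/184862) = 1478255/184862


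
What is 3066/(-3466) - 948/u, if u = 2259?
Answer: -1701977/1304949 ≈ -1.3042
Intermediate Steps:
3066/(-3466) - 948/u = 3066/(-3466) - 948/2259 = 3066*(-1/3466) - 948*1/2259 = -1533/1733 - 316/753 = -1701977/1304949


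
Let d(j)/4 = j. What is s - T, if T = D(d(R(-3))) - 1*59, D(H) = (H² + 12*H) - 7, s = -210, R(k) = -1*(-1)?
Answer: -208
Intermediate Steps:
R(k) = 1
d(j) = 4*j
D(H) = -7 + H² + 12*H
T = -2 (T = (-7 + (4*1)² + 12*(4*1)) - 1*59 = (-7 + 4² + 12*4) - 59 = (-7 + 16 + 48) - 59 = 57 - 59 = -2)
s - T = -210 - 1*(-2) = -210 + 2 = -208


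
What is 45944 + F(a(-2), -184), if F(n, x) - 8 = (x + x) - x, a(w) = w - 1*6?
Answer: 45768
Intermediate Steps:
a(w) = -6 + w (a(w) = w - 6 = -6 + w)
F(n, x) = 8 + x (F(n, x) = 8 + ((x + x) - x) = 8 + (2*x - x) = 8 + x)
45944 + F(a(-2), -184) = 45944 + (8 - 184) = 45944 - 176 = 45768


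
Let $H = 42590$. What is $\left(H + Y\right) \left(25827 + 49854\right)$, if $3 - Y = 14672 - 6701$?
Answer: $2620227582$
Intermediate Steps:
$Y = -7968$ ($Y = 3 - \left(14672 - 6701\right) = 3 - 7971 = -7968$)
$\left(H + Y\right) \left(25827 + 49854\right) = \left(42590 - 7968\right) \left(25827 + 49854\right) = 34622 \cdot 75681 = 2620227582$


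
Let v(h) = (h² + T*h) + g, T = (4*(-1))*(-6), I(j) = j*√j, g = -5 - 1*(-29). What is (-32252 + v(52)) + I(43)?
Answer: -28276 + 43*√43 ≈ -27994.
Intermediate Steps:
g = 24 (g = -5 + 29 = 24)
I(j) = j^(3/2)
T = 24 (T = -4*(-6) = 24)
v(h) = 24 + h² + 24*h (v(h) = (h² + 24*h) + 24 = 24 + h² + 24*h)
(-32252 + v(52)) + I(43) = (-32252 + (24 + 52² + 24*52)) + 43^(3/2) = (-32252 + (24 + 2704 + 1248)) + 43*√43 = (-32252 + 3976) + 43*√43 = -28276 + 43*√43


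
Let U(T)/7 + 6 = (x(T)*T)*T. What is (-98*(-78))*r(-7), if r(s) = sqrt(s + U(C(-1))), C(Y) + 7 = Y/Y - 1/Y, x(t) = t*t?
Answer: 7644*sqrt(4326) ≈ 5.0276e+5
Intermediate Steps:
x(t) = t**2
C(Y) = -6 - 1/Y (C(Y) = -7 + (Y/Y - 1/Y) = -7 + (1 - 1/Y) = -6 - 1/Y)
U(T) = -42 + 7*T**4 (U(T) = -42 + 7*((T**2*T)*T) = -42 + 7*(T**3*T) = -42 + 7*T**4)
r(s) = sqrt(4333 + s) (r(s) = sqrt(s + (-42 + 7*(-6 - 1/(-1))**4)) = sqrt(s + (-42 + 7*(-6 - 1*(-1))**4)) = sqrt(s + (-42 + 7*(-6 + 1)**4)) = sqrt(s + (-42 + 7*(-5)**4)) = sqrt(s + (-42 + 7*625)) = sqrt(s + (-42 + 4375)) = sqrt(s + 4333) = sqrt(4333 + s))
(-98*(-78))*r(-7) = (-98*(-78))*sqrt(4333 - 7) = 7644*sqrt(4326)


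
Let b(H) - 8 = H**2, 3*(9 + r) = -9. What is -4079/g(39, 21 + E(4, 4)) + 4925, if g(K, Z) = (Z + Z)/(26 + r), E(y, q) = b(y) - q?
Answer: 173372/41 ≈ 4228.6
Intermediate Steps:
r = -12 (r = -9 + (1/3)*(-9) = -9 - 3 = -12)
b(H) = 8 + H**2
E(y, q) = 8 + y**2 - q (E(y, q) = (8 + y**2) - q = 8 + y**2 - q)
g(K, Z) = Z/7 (g(K, Z) = (Z + Z)/(26 - 12) = (2*Z)/14 = (2*Z)*(1/14) = Z/7)
-4079/g(39, 21 + E(4, 4)) + 4925 = -4079*7/(21 + (8 + 4**2 - 1*4)) + 4925 = -4079*7/(21 + (8 + 16 - 4)) + 4925 = -4079*7/(21 + 20) + 4925 = -4079/((1/7)*41) + 4925 = -4079/41/7 + 4925 = -4079*7/41 + 4925 = -28553/41 + 4925 = 173372/41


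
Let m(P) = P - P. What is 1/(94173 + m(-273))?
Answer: 1/94173 ≈ 1.0619e-5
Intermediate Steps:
m(P) = 0
1/(94173 + m(-273)) = 1/(94173 + 0) = 1/94173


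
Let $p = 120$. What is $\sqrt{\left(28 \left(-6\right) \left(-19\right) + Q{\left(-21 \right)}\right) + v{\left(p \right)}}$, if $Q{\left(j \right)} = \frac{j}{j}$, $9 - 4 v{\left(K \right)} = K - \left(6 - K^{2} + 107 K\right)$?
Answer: $\frac{\sqrt{11107}}{2} \approx 52.695$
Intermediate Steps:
$v{\left(K \right)} = \frac{15}{4} - \frac{K^{2}}{4} + \frac{53 K}{2}$ ($v{\left(K \right)} = \frac{9}{4} - \frac{K - \left(6 - K^{2} + 107 K\right)}{4} = \frac{9}{4} - \frac{-6 + K^{2} - 106 K}{4} = \frac{9}{4} + \left(\frac{3}{2} - \frac{K^{2}}{4} + \frac{53 K}{2}\right) = \frac{15}{4} - \frac{K^{2}}{4} + \frac{53 K}{2}$)
$Q{\left(j \right)} = 1$
$\sqrt{\left(28 \left(-6\right) \left(-19\right) + Q{\left(-21 \right)}\right) + v{\left(p \right)}} = \sqrt{\left(28 \left(-6\right) \left(-19\right) + 1\right) + \left(\frac{15}{4} - \frac{120^{2}}{4} + \frac{53}{2} \cdot 120\right)} = \sqrt{\left(\left(-168\right) \left(-19\right) + 1\right) + \left(\frac{15}{4} - 3600 + 3180\right)} = \sqrt{\left(3192 + 1\right) + \left(\frac{15}{4} - 3600 + 3180\right)} = \sqrt{3193 - \frac{1665}{4}} = \sqrt{\frac{11107}{4}} = \frac{\sqrt{11107}}{2}$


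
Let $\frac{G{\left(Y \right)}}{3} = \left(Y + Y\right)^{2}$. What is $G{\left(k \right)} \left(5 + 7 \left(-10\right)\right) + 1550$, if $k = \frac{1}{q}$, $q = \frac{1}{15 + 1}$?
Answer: $-198130$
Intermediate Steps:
$q = \frac{1}{16} \approx 0.0625$
$k = 16$ ($k = \frac{1}{\frac{1}{16}} = 16$)
$G{\left(Y \right)} = 12 Y^{2}$ ($G{\left(Y \right)} = 3 \left(Y + Y\right)^{2} = 3 \left(2 Y\right)^{2} = 3 \cdot 4 Y^{2} = 12 Y^{2}$)
$G{\left(k \right)} \left(5 + 7 \left(-10\right)\right) + 1550 = 12 \cdot 16^{2} \left(5 + 7 \left(-10\right)\right) + 1550 = 12 \cdot 256 \left(5 - 70\right) + 1550 = 3072 \left(-65\right) + 1550 = -199680 + 1550 = -198130$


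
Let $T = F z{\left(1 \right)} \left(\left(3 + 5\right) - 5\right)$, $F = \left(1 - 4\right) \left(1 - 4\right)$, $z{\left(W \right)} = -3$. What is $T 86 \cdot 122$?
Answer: $-849852$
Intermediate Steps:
$F = 9$ ($F = \left(-3\right) \left(-3\right) = 9$)
$T = -81$ ($T = 9 \left(-3\right) \left(\left(3 + 5\right) - 5\right) = - 27 \left(8 - 5\right) = \left(-27\right) 3 = -81$)
$T 86 \cdot 122 = \left(-81\right) 86 \cdot 122 = \left(-6966\right) 122 = -849852$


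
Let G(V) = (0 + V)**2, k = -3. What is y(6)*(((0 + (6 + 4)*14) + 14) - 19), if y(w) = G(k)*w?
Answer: 7290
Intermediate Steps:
G(V) = V**2
y(w) = 9*w (y(w) = (-3)**2*w = 9*w)
y(6)*(((0 + (6 + 4)*14) + 14) - 19) = (9*6)*(((0 + (6 + 4)*14) + 14) - 19) = 54*(((0 + 10*14) + 14) - 19) = 54*(((0 + 140) + 14) - 19) = 54*((140 + 14) - 19) = 54*(154 - 19) = 54*135 = 7290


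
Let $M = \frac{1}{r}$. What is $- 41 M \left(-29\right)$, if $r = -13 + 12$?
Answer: $-1189$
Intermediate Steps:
$r = -1$
$M = -1$ ($M = \frac{1}{-1} = -1$)
$- 41 M \left(-29\right) = \left(-41\right) \left(-1\right) \left(-29\right) = 41 \left(-29\right) = -1189$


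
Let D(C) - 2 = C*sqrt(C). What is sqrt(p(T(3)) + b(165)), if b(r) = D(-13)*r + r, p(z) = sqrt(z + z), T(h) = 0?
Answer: sqrt(495 - 2145*I*sqrt(13)) ≈ 64.206 - 60.228*I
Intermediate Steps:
D(C) = 2 + C**(3/2) (D(C) = 2 + C*sqrt(C) = 2 + C**(3/2))
p(z) = sqrt(2)*sqrt(z) (p(z) = sqrt(2*z) = sqrt(2)*sqrt(z))
b(r) = r + r*(2 - 13*I*sqrt(13)) (b(r) = (2 + (-13)**(3/2))*r + r = (2 - 13*I*sqrt(13))*r + r = r*(2 - 13*I*sqrt(13)) + r = r + r*(2 - 13*I*sqrt(13)))
sqrt(p(T(3)) + b(165)) = sqrt(sqrt(2)*sqrt(0) + 165*(3 - 13*I*sqrt(13))) = sqrt(sqrt(2)*0 + (495 - 2145*I*sqrt(13))) = sqrt(0 + (495 - 2145*I*sqrt(13))) = sqrt(495 - 2145*I*sqrt(13))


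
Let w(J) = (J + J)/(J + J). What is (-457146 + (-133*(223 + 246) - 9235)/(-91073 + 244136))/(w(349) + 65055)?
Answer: -34986104905/4978833264 ≈ -7.0270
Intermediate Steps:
w(J) = 1 (w(J) = (2*J)/((2*J)) = (2*J)*(1/(2*J)) = 1)
(-457146 + (-133*(223 + 246) - 9235)/(-91073 + 244136))/(w(349) + 65055) = (-457146 + (-133*(223 + 246) - 9235)/(-91073 + 244136))/(1 + 65055) = (-457146 + (-133*469 - 9235)/153063)/65056 = (-457146 + (-62377 - 9235)*(1/153063))*(1/65056) = (-457146 - 71612*1/153063)*(1/65056) = (-457146 - 71612/153063)*(1/65056) = -69972209810/153063*1/65056 = -34986104905/4978833264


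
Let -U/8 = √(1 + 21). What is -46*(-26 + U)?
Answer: 1196 + 368*√22 ≈ 2922.1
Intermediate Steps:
U = -8*√22 (U = -8*√(1 + 21) = -8*√22 ≈ -37.523)
-46*(-26 + U) = -46*(-26 - 8*√22) = 1196 + 368*√22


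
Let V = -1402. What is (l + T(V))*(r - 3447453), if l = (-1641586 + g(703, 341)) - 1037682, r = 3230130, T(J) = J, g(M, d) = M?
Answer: 582418468341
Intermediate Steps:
l = -2678565 (l = (-1641586 + 703) - 1037682 = -1640883 - 1037682 = -2678565)
(l + T(V))*(r - 3447453) = (-2678565 - 1402)*(3230130 - 3447453) = -2679967*(-217323) = 582418468341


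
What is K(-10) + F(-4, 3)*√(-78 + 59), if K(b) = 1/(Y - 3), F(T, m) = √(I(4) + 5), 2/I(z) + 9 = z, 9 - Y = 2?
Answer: ¼ + I*√2185/5 ≈ 0.25 + 9.3488*I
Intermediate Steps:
Y = 7 (Y = 9 - 1*2 = 9 - 2 = 7)
I(z) = 2/(-9 + z)
F(T, m) = √115/5 (F(T, m) = √(2/(-9 + 4) + 5) = √(2/(-5) + 5) = √(2*(-⅕) + 5) = √(-⅖ + 5) = √(23/5) = √115/5)
K(b) = ¼ (K(b) = 1/(7 - 3) = 1/4 = ¼)
K(-10) + F(-4, 3)*√(-78 + 59) = ¼ + (√115/5)*√(-78 + 59) = ¼ + (√115/5)*√(-19) = ¼ + (√115/5)*(I*√19) = ¼ + I*√2185/5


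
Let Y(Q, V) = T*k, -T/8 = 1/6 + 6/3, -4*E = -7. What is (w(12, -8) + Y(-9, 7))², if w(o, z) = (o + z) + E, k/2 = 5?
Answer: 4044121/144 ≈ 28084.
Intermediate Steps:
k = 10 (k = 2*5 = 10)
E = 7/4 (E = -¼*(-7) = 7/4 ≈ 1.7500)
w(o, z) = 7/4 + o + z (w(o, z) = (o + z) + 7/4 = 7/4 + o + z)
T = -52/3 (T = -8*(1/6 + 6/3) = -8*(1*(⅙) + 6*(⅓)) = -8*(⅙ + 2) = -8*13/6 = -52/3 ≈ -17.333)
Y(Q, V) = -520/3 (Y(Q, V) = -52/3*10 = -520/3)
(w(12, -8) + Y(-9, 7))² = ((7/4 + 12 - 8) - 520/3)² = (23/4 - 520/3)² = (-2011/12)² = 4044121/144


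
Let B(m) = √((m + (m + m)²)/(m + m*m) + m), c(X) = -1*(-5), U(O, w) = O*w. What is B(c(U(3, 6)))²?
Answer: 17/2 ≈ 8.5000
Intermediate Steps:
c(X) = 5
B(m) = √(m + (m + 4*m²)/(m + m²)) (B(m) = √((m + (2*m)²)/(m + m²) + m) = √((m + 4*m²)/(m + m²) + m) = √(m + (m + 4*m²)/(m + m²)))
B(c(U(3, 6)))² = (√((1 + 5² + 5*5)/(1 + 5)))² = (√((1 + 25 + 25)/6))² = (√((⅙)*51))² = (√(17/2))² = (√34/2)² = 17/2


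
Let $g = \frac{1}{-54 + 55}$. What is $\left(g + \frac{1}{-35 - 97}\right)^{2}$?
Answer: $\frac{17161}{17424} \approx 0.98491$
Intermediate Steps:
$g = 1$ ($g = 1^{-1} = 1$)
$\left(g + \frac{1}{-35 - 97}\right)^{2} = \left(1 + \frac{1}{-35 - 97}\right)^{2} = \left(1 + \frac{1}{-132}\right)^{2} = \left(1 - \frac{1}{132}\right)^{2} = \left(\frac{131}{132}\right)^{2} = \frac{17161}{17424}$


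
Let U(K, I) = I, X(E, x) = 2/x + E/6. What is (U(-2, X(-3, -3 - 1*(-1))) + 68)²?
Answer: 17689/4 ≈ 4422.3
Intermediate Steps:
X(E, x) = 2/x + E/6 (X(E, x) = 2/x + E*(⅙) = 2/x + E/6)
(U(-2, X(-3, -3 - 1*(-1))) + 68)² = ((2/(-3 - 1*(-1)) + (⅙)*(-3)) + 68)² = ((2/(-3 + 1) - ½) + 68)² = ((2/(-2) - ½) + 68)² = ((2*(-½) - ½) + 68)² = ((-1 - ½) + 68)² = (-3/2 + 68)² = (133/2)² = 17689/4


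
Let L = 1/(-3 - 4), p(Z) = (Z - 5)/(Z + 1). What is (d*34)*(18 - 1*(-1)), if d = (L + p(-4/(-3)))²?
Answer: 93024/49 ≈ 1898.4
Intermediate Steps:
p(Z) = (-5 + Z)/(1 + Z)
L = -⅐ (L = 1/(-7) = -⅐ ≈ -0.14286)
d = 144/49 (d = (-⅐ + (-5 - 4/(-3))/(1 - 4/(-3)))² = (-⅐ + (-5 - 4*(-⅓))/(1 - 4*(-⅓)))² = (-⅐ + (-5 + 4/3)/(1 + 4/3))² = (-⅐ - 11/3/(7/3))² = (-⅐ + (3/7)*(-11/3))² = (-⅐ - 11/7)² = (-12/7)² = 144/49 ≈ 2.9388)
(d*34)*(18 - 1*(-1)) = ((144/49)*34)*(18 - 1*(-1)) = 4896*(18 + 1)/49 = (4896/49)*19 = 93024/49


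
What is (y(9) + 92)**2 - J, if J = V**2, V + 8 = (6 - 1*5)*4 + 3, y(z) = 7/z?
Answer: 697144/81 ≈ 8606.7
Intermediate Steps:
V = -1 (V = -8 + ((6 - 1*5)*4 + 3) = -8 + ((6 - 5)*4 + 3) = -8 + (1*4 + 3) = -8 + (4 + 3) = -8 + 7 = -1)
J = 1 (J = (-1)**2 = 1)
(y(9) + 92)**2 - J = (7/9 + 92)**2 - 1*1 = (7*(1/9) + 92)**2 - 1 = (7/9 + 92)**2 - 1 = (835/9)**2 - 1 = 697225/81 - 1 = 697144/81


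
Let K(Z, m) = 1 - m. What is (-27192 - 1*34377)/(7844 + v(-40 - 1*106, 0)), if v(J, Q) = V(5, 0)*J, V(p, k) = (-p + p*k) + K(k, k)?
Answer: -61569/8428 ≈ -7.3053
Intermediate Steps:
V(p, k) = 1 - k - p + k*p (V(p, k) = (-p + p*k) + (1 - k) = (-p + k*p) + (1 - k) = 1 - k - p + k*p)
v(J, Q) = -4*J (v(J, Q) = (1 - 1*0 - 1*5 + 0*5)*J = (1 + 0 - 5 + 0)*J = -4*J)
(-27192 - 1*34377)/(7844 + v(-40 - 1*106, 0)) = (-27192 - 1*34377)/(7844 - 4*(-40 - 1*106)) = (-27192 - 34377)/(7844 - 4*(-40 - 106)) = -61569/(7844 - 4*(-146)) = -61569/(7844 + 584) = -61569/8428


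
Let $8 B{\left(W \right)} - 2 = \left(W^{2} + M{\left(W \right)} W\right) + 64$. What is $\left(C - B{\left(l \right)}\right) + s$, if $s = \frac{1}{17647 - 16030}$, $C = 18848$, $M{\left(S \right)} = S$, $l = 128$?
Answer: $\frac{95362579}{6468} \approx 14744.0$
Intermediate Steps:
$B{\left(W \right)} = \frac{33}{4} + \frac{W^{2}}{4}$ ($B{\left(W \right)} = \frac{1}{4} + \frac{\left(W^{2} + W W\right) + 64}{8} = \frac{1}{4} + \frac{\left(W^{2} + W^{2}\right) + 64}{8} = \frac{1}{4} + \frac{2 W^{2} + 64}{8} = \frac{1}{4} + \frac{64 + 2 W^{2}}{8} = \frac{1}{4} + \left(8 + \frac{W^{2}}{4}\right) = \frac{33}{4} + \frac{W^{2}}{4}$)
$s = \frac{1}{1617} \approx 0.00061843$
$\left(C - B{\left(l \right)}\right) + s = \left(18848 - \left(\frac{33}{4} + \frac{128^{2}}{4}\right)\right) + \frac{1}{1617} = \left(18848 - \left(\frac{33}{4} + \frac{1}{4} \cdot 16384\right)\right) + \frac{1}{1617} = \left(18848 - \left(\frac{33}{4} + 4096\right)\right) + \frac{1}{1617} = \left(18848 - \frac{16417}{4}\right) + \frac{1}{1617} = \frac{58975}{4} + \frac{1}{1617} = \frac{95362579}{6468}$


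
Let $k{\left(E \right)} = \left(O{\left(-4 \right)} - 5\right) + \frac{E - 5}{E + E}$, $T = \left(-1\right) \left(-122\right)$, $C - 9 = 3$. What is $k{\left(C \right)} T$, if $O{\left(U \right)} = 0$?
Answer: $- \frac{6893}{12} \approx -574.42$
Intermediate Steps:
$C = 12$ ($C = 9 + 3 = 12$)
$T = 122$
$k{\left(E \right)} = -5 + \frac{-5 + E}{2 E}$ ($k{\left(E \right)} = \left(0 - 5\right) + \frac{E - 5}{E + E} = -5 + \frac{-5 + E}{2 E}$)
$k{\left(C \right)} T = \frac{-5 - 108}{2 \cdot 12} \cdot 122 = \frac{1}{2} \cdot \frac{1}{12} \left(-5 - 108\right) 122 = \frac{1}{2} \cdot \frac{1}{12} \left(-113\right) 122 = \left(- \frac{113}{24}\right) 122 = - \frac{6893}{12}$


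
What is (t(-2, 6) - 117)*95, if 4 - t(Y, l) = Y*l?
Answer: -9595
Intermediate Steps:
t(Y, l) = 4 - Y*l
(t(-2, 6) - 117)*95 = ((4 - 1*(-2)*6) - 117)*95 = ((4 + 12) - 117)*95 = (16 - 117)*95 = -101*95 = -9595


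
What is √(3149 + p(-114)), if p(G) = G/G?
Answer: 15*√14 ≈ 56.125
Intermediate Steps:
p(G) = 1
√(3149 + p(-114)) = √(3149 + 1) = √3150 = 15*√14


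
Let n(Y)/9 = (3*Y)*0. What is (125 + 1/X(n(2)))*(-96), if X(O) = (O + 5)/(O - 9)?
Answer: -59136/5 ≈ -11827.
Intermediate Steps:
n(Y) = 0 (n(Y) = 9*((3*Y)*0) = 9*0 = 0)
X(O) = (5 + O)/(-9 + O)
(125 + 1/X(n(2)))*(-96) = (125 + 1/((5 + 0)/(-9 + 0)))*(-96) = (125 + 1/(5/(-9)))*(-96) = (125 + 1/(-⅑*5))*(-96) = (125 + 1/(-5/9))*(-96) = (125 - 9/5)*(-96) = (616/5)*(-96) = -59136/5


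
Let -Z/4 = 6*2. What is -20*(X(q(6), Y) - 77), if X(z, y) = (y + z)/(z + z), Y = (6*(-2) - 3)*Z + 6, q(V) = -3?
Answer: 3950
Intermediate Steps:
Z = -48 (Z = -24*2 = -4*12 = -48)
Y = 726 (Y = (6*(-2) - 3)*(-48) + 6 = (-12 - 3)*(-48) + 6 = -15*(-48) + 6 = 720 + 6 = 726)
X(z, y) = (y + z)/(2*z) (X(z, y) = (y + z)/((2*z)) = (y + z)*(1/(2*z)) = (y + z)/(2*z))
-20*(X(q(6), Y) - 77) = -20*((½)*(726 - 3)/(-3) - 77) = -20*((½)*(-⅓)*723 - 77) = -20*(-241/2 - 77) = -20*(-395/2) = 3950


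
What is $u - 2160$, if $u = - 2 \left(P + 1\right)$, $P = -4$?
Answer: $-2154$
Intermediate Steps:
$u = 6$ ($u = - 2 \left(-4 + 1\right) = \left(-2\right) \left(-3\right) = 6$)
$u - 2160 = 6 - 2160 = -2154$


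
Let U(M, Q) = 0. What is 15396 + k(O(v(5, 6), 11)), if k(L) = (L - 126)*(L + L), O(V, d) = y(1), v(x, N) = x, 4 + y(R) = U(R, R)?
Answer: 16436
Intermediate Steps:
y(R) = -4 (y(R) = -4 + 0 = -4)
O(V, d) = -4
k(L) = 2*L*(-126 + L) (k(L) = (-126 + L)*(2*L) = 2*L*(-126 + L))
15396 + k(O(v(5, 6), 11)) = 15396 + 2*(-4)*(-126 - 4) = 15396 + 2*(-4)*(-130) = 15396 + 1040 = 16436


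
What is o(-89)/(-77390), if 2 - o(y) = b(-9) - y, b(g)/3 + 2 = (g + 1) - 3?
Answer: 24/38695 ≈ 0.00062023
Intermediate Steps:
b(g) = -12 + 3*g (b(g) = -6 + 3*((g + 1) - 3) = -6 + 3*((1 + g) - 3) = -6 + 3*(-2 + g) = -6 + (-6 + 3*g) = -12 + 3*g)
o(y) = 41 + y (o(y) = 2 - ((-12 + 3*(-9)) - y) = 2 - ((-12 - 27) - y) = 2 - (-39 - y) = 2 + (39 + y) = 41 + y)
o(-89)/(-77390) = (41 - 89)/(-77390) = -48*(-1/77390) = 24/38695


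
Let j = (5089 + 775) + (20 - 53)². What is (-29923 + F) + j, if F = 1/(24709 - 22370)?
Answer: -53726829/2339 ≈ -22970.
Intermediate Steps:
F = 1/2339 ≈ 0.00042753
j = 6953 (j = 5864 + (-33)² = 5864 + 1089 = 6953)
(-29923 + F) + j = (-29923 + 1/2339) + 6953 = -69989896/2339 + 6953 = -53726829/2339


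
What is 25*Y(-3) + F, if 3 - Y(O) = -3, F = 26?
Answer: 176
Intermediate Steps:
Y(O) = 6 (Y(O) = 3 - 1*(-3) = 3 + 3 = 6)
25*Y(-3) + F = 25*6 + 26 = 150 + 26 = 176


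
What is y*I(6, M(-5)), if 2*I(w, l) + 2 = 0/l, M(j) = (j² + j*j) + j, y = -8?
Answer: 8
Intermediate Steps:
M(j) = j + 2*j² (M(j) = (j² + j²) + j = 2*j² + j = j + 2*j²)
I(w, l) = -1 (I(w, l) = -1 + (0/l)/2 = -1 + (½)*0 = -1 + 0 = -1)
y*I(6, M(-5)) = -8*(-1) = 8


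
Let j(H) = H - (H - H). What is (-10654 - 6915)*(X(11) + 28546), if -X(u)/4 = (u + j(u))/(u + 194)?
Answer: -102811012098/205 ≈ -5.0152e+8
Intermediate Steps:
j(H) = H (j(H) = H - 1*0 = H + 0 = H)
X(u) = -8*u/(194 + u) (X(u) = -4*(u + u)/(u + 194) = -4*2*u/(194 + u) = -8*u/(194 + u))
(-10654 - 6915)*(X(11) + 28546) = (-10654 - 6915)*(-8*11/(194 + 11) + 28546) = -17569*(-8*11/205 + 28546) = -17569*(-8*11*1/205 + 28546) = -17569*(-88/205 + 28546) = -17569*5851842/205 = -102811012098/205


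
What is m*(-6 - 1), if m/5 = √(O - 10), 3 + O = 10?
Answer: -35*I*√3 ≈ -60.622*I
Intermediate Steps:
O = 7 (O = -3 + 10 = 7)
m = 5*I*√3 (m = 5*√(7 - 10) = 5*√(-3) = 5*(I*√3) = 5*I*√3 ≈ 8.6602*I)
m*(-6 - 1) = (5*I*√3)*(-6 - 1) = (5*I*√3)*(-7) = -35*I*√3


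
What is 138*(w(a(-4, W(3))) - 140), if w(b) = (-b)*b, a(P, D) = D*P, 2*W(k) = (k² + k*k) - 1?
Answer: -178848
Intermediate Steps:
W(k) = -½ + k² (W(k) = ((k² + k*k) - 1)/2 = ((k² + k²) - 1)/2 = (2*k² - 1)/2 = (-1 + 2*k²)/2 = -½ + k²)
w(b) = -b²
138*(w(a(-4, W(3))) - 140) = 138*(-((-½ + 3²)*(-4))² - 140) = 138*(-((-½ + 9)*(-4))² - 140) = 138*(-((17/2)*(-4))² - 140) = 138*(-1*(-34)² - 140) = 138*(-1*1156 - 140) = 138*(-1156 - 140) = 138*(-1296) = -178848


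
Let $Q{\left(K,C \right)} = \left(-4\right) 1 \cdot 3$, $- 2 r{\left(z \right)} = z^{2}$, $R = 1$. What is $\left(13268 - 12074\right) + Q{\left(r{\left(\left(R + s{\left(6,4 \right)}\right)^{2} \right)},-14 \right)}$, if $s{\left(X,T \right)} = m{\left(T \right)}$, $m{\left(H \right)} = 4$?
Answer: $1182$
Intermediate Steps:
$s{\left(X,T \right)} = 4$
$r{\left(z \right)} = - \frac{z^{2}}{2}$
$Q{\left(K,C \right)} = -12$ ($Q{\left(K,C \right)} = \left(-4\right) 3 = -12$)
$\left(13268 - 12074\right) + Q{\left(r{\left(\left(R + s{\left(6,4 \right)}\right)^{2} \right)},-14 \right)} = \left(13268 - 12074\right) - 12 = 1194 - 12 = 1182$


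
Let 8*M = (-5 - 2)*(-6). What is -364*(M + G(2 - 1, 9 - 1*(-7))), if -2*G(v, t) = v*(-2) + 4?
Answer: -1547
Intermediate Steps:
G(v, t) = -2 + v (G(v, t) = -(v*(-2) + 4)/2 = -(-2*v + 4)/2 = -(4 - 2*v)/2 = -2 + v)
M = 21/4 (M = ((-5 - 2)*(-6))/8 = (-7*(-6))/8 = (⅛)*42 = 21/4 ≈ 5.2500)
-364*(M + G(2 - 1, 9 - 1*(-7))) = -364*(21/4 + (-2 + (2 - 1))) = -364*(21/4 + (-2 + 1)) = -364*(21/4 - 1) = -364*17/4 = -1547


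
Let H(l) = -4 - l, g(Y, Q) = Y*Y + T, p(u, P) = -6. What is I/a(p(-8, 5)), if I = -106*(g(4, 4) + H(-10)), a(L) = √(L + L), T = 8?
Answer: 530*I*√3 ≈ 917.99*I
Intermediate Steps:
a(L) = √2*√L (a(L) = √(2*L) = √2*√L)
g(Y, Q) = 8 + Y² (g(Y, Q) = Y*Y + 8 = Y² + 8 = 8 + Y²)
I = -3180 (I = -106*((8 + 4²) + (-4 - 1*(-10))) = -106*((8 + 16) + (-4 + 10)) = -106*(24 + 6) = -106*30 = -3180)
I/a(p(-8, 5)) = -3180*(-I*√3/6) = -(-530)*I*√3 = 530*I*√3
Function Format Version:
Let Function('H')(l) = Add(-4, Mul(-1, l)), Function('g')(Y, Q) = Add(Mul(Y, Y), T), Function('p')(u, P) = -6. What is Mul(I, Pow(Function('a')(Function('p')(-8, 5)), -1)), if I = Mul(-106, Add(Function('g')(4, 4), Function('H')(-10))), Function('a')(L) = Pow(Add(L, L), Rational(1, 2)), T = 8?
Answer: Mul(530, I, Pow(3, Rational(1, 2))) ≈ Mul(917.99, I)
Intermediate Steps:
Function('a')(L) = Mul(Pow(2, Rational(1, 2)), Pow(L, Rational(1, 2))) (Function('a')(L) = Pow(Mul(2, L), Rational(1, 2)) = Mul(Pow(2, Rational(1, 2)), Pow(L, Rational(1, 2))))
Function('g')(Y, Q) = Add(8, Pow(Y, 2)) (Function('g')(Y, Q) = Add(Mul(Y, Y), 8) = Add(Pow(Y, 2), 8) = Add(8, Pow(Y, 2)))
I = -3180 (I = Mul(-106, Add(Add(8, Pow(4, 2)), Add(-4, Mul(-1, -10)))) = Mul(-106, Add(Add(8, 16), Add(-4, 10))) = Mul(-106, Add(24, 6)) = Mul(-106, 30) = -3180)
Mul(I, Pow(Function('a')(Function('p')(-8, 5)), -1)) = Mul(-3180, Pow(Mul(Pow(2, Rational(1, 2)), Pow(-6, Rational(1, 2))), -1)) = Mul(-3180, Pow(Mul(Pow(2, Rational(1, 2)), Mul(I, Pow(6, Rational(1, 2)))), -1)) = Mul(-3180, Pow(Mul(2, I, Pow(3, Rational(1, 2))), -1)) = Mul(-3180, Mul(Rational(-1, 6), I, Pow(3, Rational(1, 2)))) = Mul(530, I, Pow(3, Rational(1, 2)))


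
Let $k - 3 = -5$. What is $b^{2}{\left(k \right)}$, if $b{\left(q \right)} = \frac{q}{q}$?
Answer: $1$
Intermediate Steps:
$k = -2$ ($k = 3 - 5 = -2$)
$b{\left(q \right)} = 1$
$b^{2}{\left(k \right)} = 1^{2} = 1$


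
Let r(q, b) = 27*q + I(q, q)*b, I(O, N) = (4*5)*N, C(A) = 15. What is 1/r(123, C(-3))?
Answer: 1/40221 ≈ 2.4863e-5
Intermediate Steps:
I(O, N) = 20*N
r(q, b) = 27*q + 20*b*q (r(q, b) = 27*q + (20*q)*b = 27*q + 20*b*q)
1/r(123, C(-3)) = 1/(123*(27 + 20*15)) = 1/(123*(27 + 300)) = 1/(123*327) = 1/40221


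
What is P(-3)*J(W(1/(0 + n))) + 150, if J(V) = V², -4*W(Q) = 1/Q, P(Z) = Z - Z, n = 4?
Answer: 150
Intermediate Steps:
P(Z) = 0
W(Q) = -1/(4*Q)
P(-3)*J(W(1/(0 + n))) + 150 = 0*(-1/(4*(1/(0 + 4))))² + 150 = 0*(-1/(4*(1/4)))² + 150 = 0*(-1/(4*¼))² + 150 = 0*(-¼*4)² + 150 = 0*(-1)² + 150 = 0*1 + 150 = 0 + 150 = 150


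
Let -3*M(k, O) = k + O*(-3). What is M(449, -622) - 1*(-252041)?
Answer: 753808/3 ≈ 2.5127e+5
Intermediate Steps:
M(k, O) = O - k/3 (M(k, O) = -(k + O*(-3))/3 = -(k - 3*O)/3 = O - k/3)
M(449, -622) - 1*(-252041) = (-622 - ⅓*449) - 1*(-252041) = (-622 - 449/3) + 252041 = -2315/3 + 252041 = 753808/3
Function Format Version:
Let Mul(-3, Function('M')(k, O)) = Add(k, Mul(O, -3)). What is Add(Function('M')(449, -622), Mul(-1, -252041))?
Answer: Rational(753808, 3) ≈ 2.5127e+5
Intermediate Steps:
Function('M')(k, O) = Add(O, Mul(Rational(-1, 3), k)) (Function('M')(k, O) = Mul(Rational(-1, 3), Add(k, Mul(O, -3))) = Mul(Rational(-1, 3), Add(k, Mul(-3, O))) = Add(O, Mul(Rational(-1, 3), k)))
Add(Function('M')(449, -622), Mul(-1, -252041)) = Add(Add(-622, Mul(Rational(-1, 3), 449)), Mul(-1, -252041)) = Add(Add(-622, Rational(-449, 3)), 252041) = Add(Rational(-2315, 3), 252041) = Rational(753808, 3)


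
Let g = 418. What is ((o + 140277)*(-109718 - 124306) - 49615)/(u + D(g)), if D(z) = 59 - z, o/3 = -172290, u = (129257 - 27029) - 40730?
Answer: 88131750617/61139 ≈ 1.4415e+6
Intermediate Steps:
u = 61498 (u = 102228 - 40730 = 61498)
o = -516870 (o = 3*(-172290) = -516870)
((o + 140277)*(-109718 - 124306) - 49615)/(u + D(g)) = ((-516870 + 140277)*(-109718 - 124306) - 49615)/(61498 + (59 - 1*418)) = (-376593*(-234024) - 49615)/(61498 + (59 - 418)) = (88131800232 - 49615)/(61498 - 359) = 88131750617/61139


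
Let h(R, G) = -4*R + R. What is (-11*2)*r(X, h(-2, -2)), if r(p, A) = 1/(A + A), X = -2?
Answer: -11/6 ≈ -1.8333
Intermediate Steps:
h(R, G) = -3*R
r(p, A) = 1/(2*A)
(-11*2)*r(X, h(-2, -2)) = (-11*2)*(1/(2*((-3*(-2))))) = -11/6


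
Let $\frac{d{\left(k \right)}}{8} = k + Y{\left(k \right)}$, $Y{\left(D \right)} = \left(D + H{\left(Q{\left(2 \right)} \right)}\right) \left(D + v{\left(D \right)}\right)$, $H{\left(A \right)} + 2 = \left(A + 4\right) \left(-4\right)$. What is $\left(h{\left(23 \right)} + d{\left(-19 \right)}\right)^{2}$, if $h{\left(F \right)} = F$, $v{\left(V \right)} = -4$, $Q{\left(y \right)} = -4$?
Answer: $13950225$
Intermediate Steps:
$H{\left(A \right)} = -18 - 4 A$ ($H{\left(A \right)} = -2 + \left(A + 4\right) \left(-4\right) = -2 + \left(4 + A\right) \left(-4\right) = -2 - \left(16 + 4 A\right) = -18 - 4 A$)
$Y{\left(D \right)} = \left(-4 + D\right) \left(-2 + D\right)$ ($Y{\left(D \right)} = \left(D - 2\right) \left(D - 4\right) = \left(D + \left(-18 + 16\right)\right) \left(-4 + D\right) = \left(D - 2\right) \left(-4 + D\right) = \left(-2 + D\right) \left(-4 + D\right) = \left(-4 + D\right) \left(-2 + D\right)$)
$d{\left(k \right)} = 64 - 40 k + 8 k^{2}$ ($d{\left(k \right)} = 8 \left(k + \left(8 + k^{2} - 6 k\right)\right) = 8 \left(8 + k^{2} - 5 k\right) = 64 - 40 k + 8 k^{2}$)
$\left(h{\left(23 \right)} + d{\left(-19 \right)}\right)^{2} = \left(23 + \left(64 - -760 + 8 \left(-19\right)^{2}\right)\right)^{2} = \left(23 + \left(64 + 760 + 8 \cdot 361\right)\right)^{2} = \left(23 + \left(64 + 760 + 2888\right)\right)^{2} = \left(23 + 3712\right)^{2} = 3735^{2} = 13950225$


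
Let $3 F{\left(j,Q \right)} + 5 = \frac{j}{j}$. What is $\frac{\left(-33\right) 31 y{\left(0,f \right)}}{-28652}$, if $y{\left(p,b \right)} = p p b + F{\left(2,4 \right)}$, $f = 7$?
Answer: $- \frac{341}{7163} \approx -0.047606$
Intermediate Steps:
$F{\left(j,Q \right)} = - \frac{4}{3}$ ($F{\left(j,Q \right)} = - \frac{5}{3} + \frac{j \frac{1}{j}}{3} = - \frac{5}{3} + \frac{1}{3} \cdot 1 = - \frac{5}{3} + \frac{1}{3} = - \frac{4}{3}$)
$y{\left(p,b \right)} = - \frac{4}{3} + b p^{2}$ ($y{\left(p,b \right)} = p p b - \frac{4}{3} = p^{2} b - \frac{4}{3} = b p^{2} - \frac{4}{3} = - \frac{4}{3} + b p^{2}$)
$\frac{\left(-33\right) 31 y{\left(0,f \right)}}{-28652} = \frac{\left(-33\right) 31 \left(- \frac{4}{3} + 7 \cdot 0^{2}\right)}{-28652} = - 1023 \left(- \frac{4}{3} + 7 \cdot 0\right) \left(- \frac{1}{28652}\right) = - 1023 \left(- \frac{4}{3} + 0\right) \left(- \frac{1}{28652}\right) = \left(-1023\right) \left(- \frac{4}{3}\right) \left(- \frac{1}{28652}\right) = 1364 \left(- \frac{1}{28652}\right) = - \frac{341}{7163}$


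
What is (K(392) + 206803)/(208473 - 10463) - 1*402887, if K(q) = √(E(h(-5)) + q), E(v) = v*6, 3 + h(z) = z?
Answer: -79775448067/198010 + √86/99005 ≈ -4.0289e+5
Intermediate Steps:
h(z) = -3 + z
E(v) = 6*v
K(q) = √(-48 + q) (K(q) = √(6*(-3 - 5) + q) = √(6*(-8) + q) = √(-48 + q))
(K(392) + 206803)/(208473 - 10463) - 1*402887 = (√(-48 + 392) + 206803)/(208473 - 10463) - 1*402887 = (√344 + 206803)/198010 - 402887 = (2*√86 + 206803)*(1/198010) - 402887 = (206803 + 2*√86)*(1/198010) - 402887 = (206803/198010 + √86/99005) - 402887 = -79775448067/198010 + √86/99005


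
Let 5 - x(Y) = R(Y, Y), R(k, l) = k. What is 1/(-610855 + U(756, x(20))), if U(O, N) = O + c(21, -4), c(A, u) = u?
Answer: -1/610103 ≈ -1.6391e-6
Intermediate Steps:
x(Y) = 5 - Y
U(O, N) = -4 + O (U(O, N) = O - 4 = -4 + O)
1/(-610855 + U(756, x(20))) = 1/(-610855 + (-4 + 756)) = 1/(-610855 + 752) = 1/(-610103) = -1/610103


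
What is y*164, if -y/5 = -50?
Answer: 41000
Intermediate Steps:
y = 250 (y = -5*(-50) = 250)
y*164 = 250*164 = 41000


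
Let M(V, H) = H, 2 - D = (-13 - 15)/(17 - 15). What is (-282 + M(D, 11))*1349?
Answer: -365579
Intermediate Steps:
D = 16 (D = 2 - (-13 - 15)/(17 - 15) = 2 - (-28)/2 = 2 - 1*(-14) = 2 + 14 = 16)
(-282 + M(D, 11))*1349 = (-282 + 11)*1349 = -271*1349 = -365579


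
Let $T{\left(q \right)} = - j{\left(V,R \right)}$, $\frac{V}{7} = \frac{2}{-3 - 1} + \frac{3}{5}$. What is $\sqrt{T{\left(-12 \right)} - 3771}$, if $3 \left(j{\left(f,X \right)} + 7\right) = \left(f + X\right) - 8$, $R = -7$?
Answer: $\frac{i \sqrt{3383310}}{30} \approx 61.313 i$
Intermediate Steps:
$V = \frac{7}{10}$ ($V = 7 \left(\frac{2}{-3 - 1} + \frac{3}{5}\right) = 7 \left(\frac{2}{-3 - 1} + 3 \cdot \frac{1}{5}\right) = 7 \left(\frac{2}{-4} + \frac{3}{5}\right) = 7 \left(2 \left(- \frac{1}{4}\right) + \frac{3}{5}\right) = 7 \left(- \frac{1}{2} + \frac{3}{5}\right) = 7 \cdot \frac{1}{10} = \frac{7}{10} \approx 0.7$)
$j{\left(f,X \right)} = - \frac{29}{3} + \frac{X}{3} + \frac{f}{3}$ ($j{\left(f,X \right)} = -7 + \frac{\left(f + X\right) - 8}{3} = -7 + \frac{\left(X + f\right) - 8}{3} = -7 + \frac{-8 + X + f}{3} = -7 + \left(- \frac{8}{3} + \frac{X}{3} + \frac{f}{3}\right) = - \frac{29}{3} + \frac{X}{3} + \frac{f}{3}$)
$T{\left(q \right)} = \frac{353}{30}$ ($T{\left(q \right)} = - (- \frac{29}{3} + \frac{1}{3} \left(-7\right) + \frac{1}{3} \cdot \frac{7}{10}) = - (- \frac{29}{3} - \frac{7}{3} + \frac{7}{30}) = \left(-1\right) \left(- \frac{353}{30}\right) = \frac{353}{30}$)
$\sqrt{T{\left(-12 \right)} - 3771} = \sqrt{\frac{353}{30} - 3771} = \sqrt{- \frac{112777}{30}} = \frac{i \sqrt{3383310}}{30}$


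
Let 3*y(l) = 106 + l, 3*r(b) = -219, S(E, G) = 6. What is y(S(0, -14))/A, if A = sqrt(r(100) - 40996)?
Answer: -16*I*sqrt(41069)/17601 ≈ -0.18422*I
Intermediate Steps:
r(b) = -73 (r(b) = (1/3)*(-219) = -73)
y(l) = 106/3 + l/3 (y(l) = (106 + l)/3 = 106/3 + l/3)
A = I*sqrt(41069) (A = sqrt(-73 - 40996) = sqrt(-41069) = I*sqrt(41069) ≈ 202.65*I)
y(S(0, -14))/A = (106/3 + (1/3)*6)/((I*sqrt(41069))) = (106/3 + 2)*(-I*sqrt(41069)/41069) = 112*(-I*sqrt(41069)/41069)/3 = -16*I*sqrt(41069)/17601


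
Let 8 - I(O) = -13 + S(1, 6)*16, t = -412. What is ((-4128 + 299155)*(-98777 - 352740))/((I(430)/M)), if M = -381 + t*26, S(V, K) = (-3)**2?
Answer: -1477695268203187/123 ≈ -1.2014e+13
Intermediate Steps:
S(V, K) = 9
M = -11093 (M = -381 - 412*26 = -381 - 10712 = -11093)
I(O) = -123 (I(O) = 8 - (-13 + 9*16) = 8 - (-13 + 144) = 8 - 1*131 = 8 - 131 = -123)
((-4128 + 299155)*(-98777 - 352740))/((I(430)/M)) = ((-4128 + 299155)*(-98777 - 352740))/((-123/(-11093))) = (295027*(-451517))/((-123*(-1/11093))) = -133209705959/123/11093 = -133209705959*11093/123 = -1477695268203187/123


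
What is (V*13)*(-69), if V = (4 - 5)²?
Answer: -897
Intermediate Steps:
V = 1 (V = (-1)² = 1)
(V*13)*(-69) = (1*13)*(-69) = 13*(-69) = -897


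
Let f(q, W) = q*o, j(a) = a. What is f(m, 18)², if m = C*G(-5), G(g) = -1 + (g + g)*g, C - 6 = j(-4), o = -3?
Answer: 86436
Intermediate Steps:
C = 2 (C = 6 - 4 = 2)
G(g) = -1 + 2*g² (G(g) = -1 + (2*g)*g = -1 + 2*g²)
m = 98 (m = 2*(-1 + 2*(-5)²) = 2*(-1 + 2*25) = 2*(-1 + 50) = 2*49 = 98)
f(q, W) = -3*q (f(q, W) = q*(-3) = -3*q)
f(m, 18)² = (-3*98)² = (-294)² = 86436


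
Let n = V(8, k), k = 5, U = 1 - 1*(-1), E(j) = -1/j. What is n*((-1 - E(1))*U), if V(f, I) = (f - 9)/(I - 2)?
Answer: 0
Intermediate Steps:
U = 2 (U = 1 + 1 = 2)
V(f, I) = (-9 + f)/(-2 + I)
n = -⅓ (n = (-9 + 8)/(-2 + 5) = -1/3 = (⅓)*(-1) = -⅓ ≈ -0.33333)
n*((-1 - E(1))*U) = -(-1 - (-1)/1)*2/3 = -(-1 - (-1))*2/3 = -(-1 - 1*(-1))*2/3 = -(-1 + 1)*2/3 = -0*2 = -⅓*0 = 0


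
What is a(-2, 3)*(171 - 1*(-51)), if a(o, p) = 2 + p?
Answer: 1110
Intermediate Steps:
a(-2, 3)*(171 - 1*(-51)) = (2 + 3)*(171 - 1*(-51)) = 5*(171 + 51) = 5*222 = 1110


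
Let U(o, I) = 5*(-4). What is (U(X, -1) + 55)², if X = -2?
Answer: 1225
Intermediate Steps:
U(o, I) = -20
(U(X, -1) + 55)² = (-20 + 55)² = 35² = 1225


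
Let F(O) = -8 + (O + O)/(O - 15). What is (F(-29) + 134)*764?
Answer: 1069982/11 ≈ 97271.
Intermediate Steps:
F(O) = -8 + 2*O/(-15 + O) (F(O) = -8 + (2*O)/(-15 + O) = -8 + 2*O/(-15 + O))
(F(-29) + 134)*764 = (6*(20 - 1*(-29))/(-15 - 29) + 134)*764 = (6*(20 + 29)/(-44) + 134)*764 = (6*(-1/44)*49 + 134)*764 = (-147/22 + 134)*764 = (2801/22)*764 = 1069982/11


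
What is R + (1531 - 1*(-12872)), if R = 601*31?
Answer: 33034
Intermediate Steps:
R = 18631
R + (1531 - 1*(-12872)) = 18631 + (1531 - 1*(-12872)) = 18631 + (1531 + 12872) = 18631 + 14403 = 33034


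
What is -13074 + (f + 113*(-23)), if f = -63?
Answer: -15736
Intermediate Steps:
-13074 + (f + 113*(-23)) = -13074 + (-63 + 113*(-23)) = -13074 + (-63 - 2599) = -13074 - 2662 = -15736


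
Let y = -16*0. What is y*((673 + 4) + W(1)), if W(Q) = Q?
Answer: 0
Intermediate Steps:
y = 0
y*((673 + 4) + W(1)) = 0*((673 + 4) + 1) = 0*(677 + 1) = 0*678 = 0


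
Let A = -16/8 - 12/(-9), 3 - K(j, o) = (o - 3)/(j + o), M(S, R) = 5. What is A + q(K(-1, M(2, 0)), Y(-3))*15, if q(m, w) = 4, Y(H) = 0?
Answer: 178/3 ≈ 59.333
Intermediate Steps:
K(j, o) = 3 - (-3 + o)/(j + o) (K(j, o) = 3 - (o - 3)/(j + o) = 3 - (-3 + o)/(j + o))
A = -⅔ (A = -16*⅛ - 12*(-⅑) = -2 + 4/3 = -⅔ ≈ -0.66667)
A + q(K(-1, M(2, 0)), Y(-3))*15 = -⅔ + 4*15 = -⅔ + 60 = 178/3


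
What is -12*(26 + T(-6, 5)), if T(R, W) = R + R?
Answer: -168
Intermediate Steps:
T(R, W) = 2*R
-12*(26 + T(-6, 5)) = -12*(26 + 2*(-6)) = -12*(26 - 12) = -12*14 = -168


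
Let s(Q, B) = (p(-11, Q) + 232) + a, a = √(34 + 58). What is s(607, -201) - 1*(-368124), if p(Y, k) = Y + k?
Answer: 368952 + 2*√23 ≈ 3.6896e+5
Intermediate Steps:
a = 2*√23 (a = √92 = 2*√23 ≈ 9.5917)
s(Q, B) = 221 + Q + 2*√23 (s(Q, B) = ((-11 + Q) + 232) + 2*√23 = (221 + Q) + 2*√23 = 221 + Q + 2*√23)
s(607, -201) - 1*(-368124) = (221 + 607 + 2*√23) - 1*(-368124) = (828 + 2*√23) + 368124 = 368952 + 2*√23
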